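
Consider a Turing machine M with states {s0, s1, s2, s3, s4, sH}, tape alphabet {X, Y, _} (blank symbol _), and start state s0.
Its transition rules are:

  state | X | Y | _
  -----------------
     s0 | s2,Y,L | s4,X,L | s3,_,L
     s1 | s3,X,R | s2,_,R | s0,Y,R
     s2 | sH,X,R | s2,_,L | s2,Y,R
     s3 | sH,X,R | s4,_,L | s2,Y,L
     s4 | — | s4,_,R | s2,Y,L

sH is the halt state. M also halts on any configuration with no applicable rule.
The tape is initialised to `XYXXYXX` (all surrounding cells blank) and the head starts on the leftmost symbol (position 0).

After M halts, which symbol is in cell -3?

Y

s0 | ___[X]YXXYXX   read X → write Y, move L, go to s2
s2 | __[_]YYXXYXX   read _ → write Y, move R, go to s2
s2 | __Y[Y]YXXYXX   read Y → write _, move L, go to s2
s2 | __[Y]_YXXYXX   read Y → write _, move L, go to s2
s2 | _[_]__YXXYXX   read _ → write Y, move R, go to s2
s2 | _Y[_]_YXXYXX   read _ → write Y, move R, go to s2
s2 | _YY[_]YXXYXX   read _ → write Y, move R, go to s2
s2 | _YYY[Y]XXYXX   read Y → write _, move L, go to s2
s2 | _YY[Y]_XXYXX   read Y → write _, move L, go to s2
s2 | _Y[Y]__XXYXX   read Y → write _, move L, go to s2
s2 | _[Y]___XXYXX   read Y → write _, move L, go to s2
s2 | [_]____XXYXX   read _ → write Y, move R, go to s2
s2 | Y[_]___XXYXX   read _ → write Y, move R, go to s2
s2 | YY[_]__XXYXX   read _ → write Y, move R, go to s2
s2 | YYY[_]_XXYXX   read _ → write Y, move R, go to s2
s2 | YYYY[_]XXYXX   read _ → write Y, move R, go to s2
s2 | YYYYY[X]XYXX   read X → write X, move R, go to sH
sH | YYYYYX[X]YXX
Cell -3 holds Y when M halts.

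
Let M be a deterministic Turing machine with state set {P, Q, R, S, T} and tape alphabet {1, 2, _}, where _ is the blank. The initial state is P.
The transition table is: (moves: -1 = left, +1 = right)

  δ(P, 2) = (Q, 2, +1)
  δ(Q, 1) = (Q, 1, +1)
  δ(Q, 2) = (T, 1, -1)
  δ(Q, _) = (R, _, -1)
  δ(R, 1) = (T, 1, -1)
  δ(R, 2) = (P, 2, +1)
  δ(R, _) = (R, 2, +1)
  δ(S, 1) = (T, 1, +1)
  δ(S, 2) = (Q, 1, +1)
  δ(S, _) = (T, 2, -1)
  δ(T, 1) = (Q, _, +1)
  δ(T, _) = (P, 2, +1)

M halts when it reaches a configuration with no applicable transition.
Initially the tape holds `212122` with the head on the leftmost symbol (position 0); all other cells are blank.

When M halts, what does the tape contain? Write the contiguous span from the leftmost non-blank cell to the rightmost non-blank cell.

2_1_21

state=P head=0 tape=[2]12122_   (P,2)→(Q,2,+1)
state=Q head=1 tape=2[1]2122_   (Q,1)→(Q,1,+1)
state=Q head=2 tape=21[2]122_   (Q,2)→(T,1,-1)
state=T head=1 tape=2[1]1122_   (T,1)→(Q,_,+1)
state=Q head=2 tape=2_[1]122_   (Q,1)→(Q,1,+1)
state=Q head=3 tape=2_1[1]22_   (Q,1)→(Q,1,+1)
state=Q head=4 tape=2_11[2]2_   (Q,2)→(T,1,-1)
state=T head=3 tape=2_1[1]12_   (T,1)→(Q,_,+1)
state=Q head=4 tape=2_1_[1]2_   (Q,1)→(Q,1,+1)
state=Q head=5 tape=2_1_1[2]_   (Q,2)→(T,1,-1)
state=T head=4 tape=2_1_[1]1_   (T,1)→(Q,_,+1)
state=Q head=5 tape=2_1__[1]_   (Q,1)→(Q,1,+1)
state=Q head=6 tape=2_1__1[_]   (Q,_)→(R,_,-1)
state=R head=5 tape=2_1__[1]_   (R,1)→(T,1,-1)
state=T head=4 tape=2_1_[_]1_   (T,_)→(P,2,+1)
state=P head=5 tape=2_1_2[1]_
The non-blank tape span at halt is 2_1_21.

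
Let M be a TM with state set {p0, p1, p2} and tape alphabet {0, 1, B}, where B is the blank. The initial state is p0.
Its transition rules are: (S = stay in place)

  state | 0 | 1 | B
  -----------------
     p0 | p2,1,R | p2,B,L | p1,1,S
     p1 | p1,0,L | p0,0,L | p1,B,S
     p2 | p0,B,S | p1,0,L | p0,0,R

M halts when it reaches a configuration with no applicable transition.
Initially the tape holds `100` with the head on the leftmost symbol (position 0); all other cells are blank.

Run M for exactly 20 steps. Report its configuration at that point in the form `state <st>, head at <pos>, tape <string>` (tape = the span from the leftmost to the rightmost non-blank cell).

state=p0 head=0 tape=BBB[1]00   (p0,1)→(p2,B,L)
state=p2 head=-1 tape=BB[B]B00   (p2,B)→(p0,0,R)
state=p0 head=0 tape=BB0[B]00   (p0,B)→(p1,1,S)
state=p1 head=0 tape=BB0[1]00   (p1,1)→(p0,0,L)
state=p0 head=-1 tape=BB[0]000   (p0,0)→(p2,1,R)
state=p2 head=0 tape=BB1[0]00   (p2,0)→(p0,B,S)
state=p0 head=0 tape=BB1[B]00   (p0,B)→(p1,1,S)
state=p1 head=0 tape=BB1[1]00   (p1,1)→(p0,0,L)
state=p0 head=-1 tape=BB[1]000   (p0,1)→(p2,B,L)
state=p2 head=-2 tape=B[B]B000   (p2,B)→(p0,0,R)
state=p0 head=-1 tape=B0[B]000   (p0,B)→(p1,1,S)
state=p1 head=-1 tape=B0[1]000   (p1,1)→(p0,0,L)
state=p0 head=-2 tape=B[0]0000   (p0,0)→(p2,1,R)
state=p2 head=-1 tape=B1[0]000   (p2,0)→(p0,B,S)
state=p0 head=-1 tape=B1[B]000   (p0,B)→(p1,1,S)
state=p1 head=-1 tape=B1[1]000   (p1,1)→(p0,0,L)
state=p0 head=-2 tape=B[1]0000   (p0,1)→(p2,B,L)
state=p2 head=-3 tape=[B]B0000   (p2,B)→(p0,0,R)
state=p0 head=-2 tape=0[B]0000   (p0,B)→(p1,1,S)
state=p1 head=-2 tape=0[1]0000   (p1,1)→(p0,0,L)
state=p0 head=-3 tape=[0]00000
After 20 steps: state p0, head at -3, tape 000000.

state p0, head at -3, tape 000000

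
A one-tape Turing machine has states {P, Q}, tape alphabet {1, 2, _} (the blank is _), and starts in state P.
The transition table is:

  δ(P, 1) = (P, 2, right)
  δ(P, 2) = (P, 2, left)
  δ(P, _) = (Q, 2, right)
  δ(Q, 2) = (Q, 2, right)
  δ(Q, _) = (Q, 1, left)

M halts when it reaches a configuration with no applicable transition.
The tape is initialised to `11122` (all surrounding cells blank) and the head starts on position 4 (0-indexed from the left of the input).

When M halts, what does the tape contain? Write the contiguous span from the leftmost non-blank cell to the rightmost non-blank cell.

state=P head=4 tape=_1112[2]_   (P,2)→(P,2,left)
state=P head=3 tape=_111[2]2_   (P,2)→(P,2,left)
state=P head=2 tape=_11[1]22_   (P,1)→(P,2,right)
state=P head=3 tape=_112[2]2_   (P,2)→(P,2,left)
state=P head=2 tape=_11[2]22_   (P,2)→(P,2,left)
state=P head=1 tape=_1[1]222_   (P,1)→(P,2,right)
state=P head=2 tape=_12[2]22_   (P,2)→(P,2,left)
state=P head=1 tape=_1[2]222_   (P,2)→(P,2,left)
state=P head=0 tape=_[1]2222_   (P,1)→(P,2,right)
state=P head=1 tape=_2[2]222_   (P,2)→(P,2,left)
state=P head=0 tape=_[2]2222_   (P,2)→(P,2,left)
state=P head=-1 tape=[_]22222_   (P,_)→(Q,2,right)
state=Q head=0 tape=2[2]2222_   (Q,2)→(Q,2,right)
state=Q head=1 tape=22[2]222_   (Q,2)→(Q,2,right)
state=Q head=2 tape=222[2]22_   (Q,2)→(Q,2,right)
state=Q head=3 tape=2222[2]2_   (Q,2)→(Q,2,right)
state=Q head=4 tape=22222[2]_   (Q,2)→(Q,2,right)
state=Q head=5 tape=222222[_]   (Q,_)→(Q,1,left)
state=Q head=4 tape=22222[2]1   (Q,2)→(Q,2,right)
state=Q head=5 tape=222222[1]
The non-blank tape span at halt is 2222221.

2222221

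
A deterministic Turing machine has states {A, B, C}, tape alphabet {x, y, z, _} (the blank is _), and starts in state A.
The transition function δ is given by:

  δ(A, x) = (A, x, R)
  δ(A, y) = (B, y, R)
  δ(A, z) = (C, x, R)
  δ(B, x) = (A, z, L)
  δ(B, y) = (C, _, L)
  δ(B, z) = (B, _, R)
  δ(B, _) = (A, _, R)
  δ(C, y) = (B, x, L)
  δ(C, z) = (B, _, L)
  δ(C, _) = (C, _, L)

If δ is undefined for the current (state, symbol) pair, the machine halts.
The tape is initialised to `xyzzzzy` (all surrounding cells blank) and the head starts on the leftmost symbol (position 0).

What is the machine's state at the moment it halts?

A | _[x]yzzzzy   read x → write x, move R, go to A
A | _x[y]zzzzy   read y → write y, move R, go to B
B | _xy[z]zzzy   read z → write _, move R, go to B
B | _xy_[z]zzy   read z → write _, move R, go to B
B | _xy__[z]zy   read z → write _, move R, go to B
B | _xy___[z]y   read z → write _, move R, go to B
B | _xy____[y]   read y → write _, move L, go to C
C | _xy___[_]_   read _ → write _, move L, go to C
C | _xy__[_]__   read _ → write _, move L, go to C
C | _xy_[_]___   read _ → write _, move L, go to C
C | _xy[_]____   read _ → write _, move L, go to C
C | _x[y]_____   read y → write x, move L, go to B
B | _[x]x_____   read x → write z, move L, go to A
A | [_]zx_____
No transition is defined for (A, _); M halts in state A.

A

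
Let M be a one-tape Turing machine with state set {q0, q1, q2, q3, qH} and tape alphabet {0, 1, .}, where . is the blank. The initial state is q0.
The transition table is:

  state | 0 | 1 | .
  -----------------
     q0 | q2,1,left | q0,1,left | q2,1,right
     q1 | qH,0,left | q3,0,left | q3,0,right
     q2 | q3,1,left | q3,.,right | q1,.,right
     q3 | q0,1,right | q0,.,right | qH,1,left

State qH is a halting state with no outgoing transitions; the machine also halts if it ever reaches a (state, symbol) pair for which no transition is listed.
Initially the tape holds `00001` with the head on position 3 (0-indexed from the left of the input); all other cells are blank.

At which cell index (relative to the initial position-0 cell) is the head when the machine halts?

-2

state=q0 head=3 tape=..000[0]1   (q0,0)→(q2,1,left)
state=q2 head=2 tape=..00[0]11   (q2,0)→(q3,1,left)
state=q3 head=1 tape=..0[0]111   (q3,0)→(q0,1,right)
state=q0 head=2 tape=..01[1]11   (q0,1)→(q0,1,left)
state=q0 head=1 tape=..0[1]111   (q0,1)→(q0,1,left)
state=q0 head=0 tape=..[0]1111   (q0,0)→(q2,1,left)
state=q2 head=-1 tape=.[.]11111   (q2,.)→(q1,.,right)
state=q1 head=0 tape=..[1]1111   (q1,1)→(q3,0,left)
state=q3 head=-1 tape=.[.]01111   (q3,.)→(qH,1,left)
state=qH head=-2 tape=[.]101111
At halt the head is at cell -2.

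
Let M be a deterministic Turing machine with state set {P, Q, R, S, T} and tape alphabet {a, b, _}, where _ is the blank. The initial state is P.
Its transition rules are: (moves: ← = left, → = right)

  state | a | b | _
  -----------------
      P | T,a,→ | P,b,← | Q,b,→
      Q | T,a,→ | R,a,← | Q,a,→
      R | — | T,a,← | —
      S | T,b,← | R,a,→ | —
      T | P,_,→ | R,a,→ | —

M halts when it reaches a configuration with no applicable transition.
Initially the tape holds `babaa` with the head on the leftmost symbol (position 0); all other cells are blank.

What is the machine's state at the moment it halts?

state=P head=0 tape=__[b]abaa   (P,b)→(P,b,←)
state=P head=-1 tape=_[_]babaa   (P,_)→(Q,b,→)
state=Q head=0 tape=_b[b]abaa   (Q,b)→(R,a,←)
state=R head=-1 tape=_[b]aabaa   (R,b)→(T,a,←)
state=T head=-2 tape=[_]aaabaa
No transition is defined for (T, _); M halts in state T.

T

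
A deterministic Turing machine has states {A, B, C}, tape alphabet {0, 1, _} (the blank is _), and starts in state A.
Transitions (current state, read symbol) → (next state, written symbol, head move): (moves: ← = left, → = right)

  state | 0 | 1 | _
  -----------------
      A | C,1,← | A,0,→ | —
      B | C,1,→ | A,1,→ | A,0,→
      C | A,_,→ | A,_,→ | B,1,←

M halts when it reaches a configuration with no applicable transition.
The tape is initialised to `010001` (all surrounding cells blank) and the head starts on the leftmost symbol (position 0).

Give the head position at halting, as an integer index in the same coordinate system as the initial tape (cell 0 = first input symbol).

state=A head=0 tape=__[0]10001_   (A,0)→(C,1,←)
state=C head=-1 tape=_[_]110001_   (C,_)→(B,1,←)
state=B head=-2 tape=[_]1110001_   (B,_)→(A,0,→)
state=A head=-1 tape=0[1]110001_   (A,1)→(A,0,→)
state=A head=0 tape=00[1]10001_   (A,1)→(A,0,→)
state=A head=1 tape=000[1]0001_   (A,1)→(A,0,→)
state=A head=2 tape=0000[0]001_   (A,0)→(C,1,←)
state=C head=1 tape=000[0]1001_   (C,0)→(A,_,→)
state=A head=2 tape=000_[1]001_   (A,1)→(A,0,→)
state=A head=3 tape=000_0[0]01_   (A,0)→(C,1,←)
state=C head=2 tape=000_[0]101_   (C,0)→(A,_,→)
state=A head=3 tape=000__[1]01_   (A,1)→(A,0,→)
state=A head=4 tape=000__0[0]1_   (A,0)→(C,1,←)
state=C head=3 tape=000__[0]11_   (C,0)→(A,_,→)
state=A head=4 tape=000___[1]1_   (A,1)→(A,0,→)
state=A head=5 tape=000___0[1]_   (A,1)→(A,0,→)
state=A head=6 tape=000___00[_]
At halt the head is at cell 6.

6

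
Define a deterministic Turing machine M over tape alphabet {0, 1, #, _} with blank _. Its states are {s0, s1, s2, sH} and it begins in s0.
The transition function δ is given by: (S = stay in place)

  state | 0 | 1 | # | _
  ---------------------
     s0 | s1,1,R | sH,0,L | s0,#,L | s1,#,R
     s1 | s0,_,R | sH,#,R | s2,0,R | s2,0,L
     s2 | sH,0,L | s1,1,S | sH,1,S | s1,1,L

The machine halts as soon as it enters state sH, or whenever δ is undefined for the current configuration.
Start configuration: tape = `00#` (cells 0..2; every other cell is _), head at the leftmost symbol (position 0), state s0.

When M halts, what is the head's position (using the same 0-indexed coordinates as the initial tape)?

2

s0 | [0]0#_   read 0 → write 1, move R, go to s1
s1 | 1[0]#_   read 0 → write _, move R, go to s0
s0 | 1_[#]_   read # → write #, move L, go to s0
s0 | 1[_]#_   read _ → write #, move R, go to s1
s1 | 1#[#]_   read # → write 0, move R, go to s2
s2 | 1#0[_]   read _ → write 1, move L, go to s1
s1 | 1#[0]1   read 0 → write _, move R, go to s0
s0 | 1#_[1]   read 1 → write 0, move L, go to sH
sH | 1#[_]0
At halt the head is at cell 2.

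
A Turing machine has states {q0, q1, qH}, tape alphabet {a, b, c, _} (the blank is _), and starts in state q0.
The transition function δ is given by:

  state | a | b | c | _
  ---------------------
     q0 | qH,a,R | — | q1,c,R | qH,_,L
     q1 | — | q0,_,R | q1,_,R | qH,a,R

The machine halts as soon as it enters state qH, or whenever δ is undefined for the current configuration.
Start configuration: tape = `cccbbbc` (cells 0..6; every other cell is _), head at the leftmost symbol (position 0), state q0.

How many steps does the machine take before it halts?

4

q0 | [c]ccbbbc   read c → write c, move R, go to q1
q1 | c[c]cbbbc   read c → write _, move R, go to q1
q1 | c_[c]bbbc   read c → write _, move R, go to q1
q1 | c__[b]bbc   read b → write _, move R, go to q0
q0 | c___[b]bc
M halts after 4 transitions.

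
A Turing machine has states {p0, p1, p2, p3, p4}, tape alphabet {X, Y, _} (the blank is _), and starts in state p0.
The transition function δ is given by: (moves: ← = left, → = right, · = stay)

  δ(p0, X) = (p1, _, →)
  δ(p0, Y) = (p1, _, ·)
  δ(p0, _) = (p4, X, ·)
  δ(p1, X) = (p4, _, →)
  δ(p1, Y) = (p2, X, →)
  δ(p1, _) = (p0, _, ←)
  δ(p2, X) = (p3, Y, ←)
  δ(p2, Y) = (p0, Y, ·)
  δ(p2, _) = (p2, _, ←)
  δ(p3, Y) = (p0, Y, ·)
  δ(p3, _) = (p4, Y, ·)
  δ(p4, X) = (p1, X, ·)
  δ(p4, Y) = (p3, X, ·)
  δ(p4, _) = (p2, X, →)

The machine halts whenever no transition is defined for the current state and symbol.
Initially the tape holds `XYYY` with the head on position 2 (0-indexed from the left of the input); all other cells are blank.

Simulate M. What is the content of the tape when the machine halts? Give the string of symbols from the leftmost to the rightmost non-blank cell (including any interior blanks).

p0 | XY[Y]Y   read Y → write _, move ·, go to p1
p1 | XY[_]Y   read _ → write _, move ←, go to p0
p0 | X[Y]_Y   read Y → write _, move ·, go to p1
p1 | X[_]_Y   read _ → write _, move ←, go to p0
p0 | [X]__Y   read X → write _, move →, go to p1
p1 | _[_]_Y   read _ → write _, move ←, go to p0
p0 | [_]__Y   read _ → write X, move ·, go to p4
p4 | [X]__Y   read X → write X, move ·, go to p1
p1 | [X]__Y   read X → write _, move →, go to p4
p4 | _[_]_Y   read _ → write X, move →, go to p2
p2 | _X[_]Y   read _ → write _, move ←, go to p2
p2 | _[X]_Y   read X → write Y, move ←, go to p3
p3 | [_]Y_Y   read _ → write Y, move ·, go to p4
p4 | [Y]Y_Y   read Y → write X, move ·, go to p3
p3 | [X]Y_Y
The non-blank tape span at halt is XY_Y.

XY_Y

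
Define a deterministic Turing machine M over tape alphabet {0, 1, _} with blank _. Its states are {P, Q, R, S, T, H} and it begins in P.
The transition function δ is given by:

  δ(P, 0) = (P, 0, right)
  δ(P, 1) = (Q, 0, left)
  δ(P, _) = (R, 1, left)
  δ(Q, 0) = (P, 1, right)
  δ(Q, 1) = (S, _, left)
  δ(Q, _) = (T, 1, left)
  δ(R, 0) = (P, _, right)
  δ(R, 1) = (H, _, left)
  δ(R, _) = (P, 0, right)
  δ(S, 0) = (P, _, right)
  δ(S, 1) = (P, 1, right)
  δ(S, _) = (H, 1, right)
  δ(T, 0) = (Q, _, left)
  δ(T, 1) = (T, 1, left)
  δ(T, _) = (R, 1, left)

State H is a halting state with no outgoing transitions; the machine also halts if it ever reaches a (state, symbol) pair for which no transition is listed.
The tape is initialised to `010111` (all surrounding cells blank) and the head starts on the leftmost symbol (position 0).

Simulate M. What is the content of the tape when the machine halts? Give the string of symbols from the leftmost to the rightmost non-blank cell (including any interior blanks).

1__11110

state=P head=0 tape=_[0]10111_   (P,0)→(P,0,right)
state=P head=1 tape=_0[1]0111_   (P,1)→(Q,0,left)
state=Q head=0 tape=_[0]00111_   (Q,0)→(P,1,right)
state=P head=1 tape=_1[0]0111_   (P,0)→(P,0,right)
state=P head=2 tape=_10[0]111_   (P,0)→(P,0,right)
state=P head=3 tape=_100[1]11_   (P,1)→(Q,0,left)
state=Q head=2 tape=_10[0]011_   (Q,0)→(P,1,right)
state=P head=3 tape=_101[0]11_   (P,0)→(P,0,right)
state=P head=4 tape=_1010[1]1_   (P,1)→(Q,0,left)
state=Q head=3 tape=_101[0]01_   (Q,0)→(P,1,right)
state=P head=4 tape=_1011[0]1_   (P,0)→(P,0,right)
state=P head=5 tape=_10110[1]_   (P,1)→(Q,0,left)
state=Q head=4 tape=_1011[0]0_   (Q,0)→(P,1,right)
state=P head=5 tape=_10111[0]_   (P,0)→(P,0,right)
state=P head=6 tape=_101110[_]   (P,_)→(R,1,left)
state=R head=5 tape=_10111[0]1   (R,0)→(P,_,right)
state=P head=6 tape=_10111_[1]   (P,1)→(Q,0,left)
state=Q head=5 tape=_10111[_]0   (Q,_)→(T,1,left)
state=T head=4 tape=_1011[1]10   (T,1)→(T,1,left)
state=T head=3 tape=_101[1]110   (T,1)→(T,1,left)
state=T head=2 tape=_10[1]1110   (T,1)→(T,1,left)
state=T head=1 tape=_1[0]11110   (T,0)→(Q,_,left)
state=Q head=0 tape=_[1]_11110   (Q,1)→(S,_,left)
state=S head=-1 tape=[_]__11110   (S,_)→(H,1,right)
state=H head=0 tape=1[_]_11110
The non-blank tape span at halt is 1__11110.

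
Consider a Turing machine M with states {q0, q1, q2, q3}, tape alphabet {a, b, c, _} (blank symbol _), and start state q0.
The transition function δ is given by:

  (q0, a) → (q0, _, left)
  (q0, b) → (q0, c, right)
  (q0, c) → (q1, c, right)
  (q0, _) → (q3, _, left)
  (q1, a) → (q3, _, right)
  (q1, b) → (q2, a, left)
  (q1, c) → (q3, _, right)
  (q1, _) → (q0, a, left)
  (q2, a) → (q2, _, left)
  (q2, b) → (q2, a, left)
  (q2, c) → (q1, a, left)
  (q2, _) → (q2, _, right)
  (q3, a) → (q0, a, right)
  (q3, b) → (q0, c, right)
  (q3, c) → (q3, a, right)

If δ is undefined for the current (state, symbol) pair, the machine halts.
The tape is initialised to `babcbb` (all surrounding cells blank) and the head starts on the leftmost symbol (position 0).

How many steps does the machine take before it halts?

15

q0 | [b]abcbb   read b → write c, move right, go to q0
q0 | c[a]bcbb   read a → write _, move left, go to q0
q0 | [c]_bcbb   read c → write c, move right, go to q1
q1 | c[_]bcbb   read _ → write a, move left, go to q0
q0 | [c]abcbb   read c → write c, move right, go to q1
q1 | c[a]bcbb   read a → write _, move right, go to q3
q3 | c_[b]cbb   read b → write c, move right, go to q0
q0 | c_c[c]bb   read c → write c, move right, go to q1
q1 | c_cc[b]b   read b → write a, move left, go to q2
q2 | c_c[c]ab   read c → write a, move left, go to q1
q1 | c_[c]aab   read c → write _, move right, go to q3
q3 | c__[a]ab   read a → write a, move right, go to q0
q0 | c__a[a]b   read a → write _, move left, go to q0
q0 | c__[a]_b   read a → write _, move left, go to q0
q0 | c_[_]__b   read _ → write _, move left, go to q3
q3 | c[_]___b
M halts after 15 transitions.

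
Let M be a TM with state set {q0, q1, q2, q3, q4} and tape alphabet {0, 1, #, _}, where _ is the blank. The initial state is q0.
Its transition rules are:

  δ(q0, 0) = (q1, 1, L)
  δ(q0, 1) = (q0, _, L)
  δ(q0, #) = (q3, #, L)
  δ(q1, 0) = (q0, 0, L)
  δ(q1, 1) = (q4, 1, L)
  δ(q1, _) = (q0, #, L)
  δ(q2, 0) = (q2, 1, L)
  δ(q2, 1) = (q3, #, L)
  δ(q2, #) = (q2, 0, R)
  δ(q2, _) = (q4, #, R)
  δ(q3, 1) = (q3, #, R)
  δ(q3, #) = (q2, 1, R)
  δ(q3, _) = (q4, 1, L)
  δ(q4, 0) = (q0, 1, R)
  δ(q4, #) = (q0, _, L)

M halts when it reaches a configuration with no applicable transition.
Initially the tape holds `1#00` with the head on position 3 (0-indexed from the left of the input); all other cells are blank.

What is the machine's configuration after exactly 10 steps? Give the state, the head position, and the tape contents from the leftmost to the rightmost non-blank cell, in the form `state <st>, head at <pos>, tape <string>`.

state q3, head at 1, tape 10#1

q0 | 1#0[0]   read 0 → write 1, move L, go to q1
q1 | 1#[0]1   read 0 → write 0, move L, go to q0
q0 | 1[#]01   read # → write #, move L, go to q3
q3 | [1]#01   read 1 → write #, move R, go to q3
q3 | #[#]01   read # → write 1, move R, go to q2
q2 | #1[0]1   read 0 → write 1, move L, go to q2
q2 | #[1]11   read 1 → write #, move L, go to q3
q3 | [#]#11   read # → write 1, move R, go to q2
q2 | 1[#]11   read # → write 0, move R, go to q2
q2 | 10[1]1   read 1 → write #, move L, go to q3
q3 | 1[0]#1
After 10 steps: state q3, head at 1, tape 10#1.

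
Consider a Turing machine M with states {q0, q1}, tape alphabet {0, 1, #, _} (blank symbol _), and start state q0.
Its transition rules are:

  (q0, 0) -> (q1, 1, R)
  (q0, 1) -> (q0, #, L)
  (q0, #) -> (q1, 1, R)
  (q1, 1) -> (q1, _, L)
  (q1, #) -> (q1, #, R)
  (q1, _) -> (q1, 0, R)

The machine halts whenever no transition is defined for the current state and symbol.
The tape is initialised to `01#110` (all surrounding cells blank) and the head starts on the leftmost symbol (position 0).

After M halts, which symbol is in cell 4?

_

q0 | _[0]1#110   read 0 → write 1, move R, go to q1
q1 | _1[1]#110   read 1 → write _, move L, go to q1
q1 | _[1]_#110   read 1 → write _, move L, go to q1
q1 | [_]__#110   read _ → write 0, move R, go to q1
q1 | 0[_]_#110   read _ → write 0, move R, go to q1
q1 | 00[_]#110   read _ → write 0, move R, go to q1
q1 | 000[#]110   read # → write #, move R, go to q1
q1 | 000#[1]10   read 1 → write _, move L, go to q1
q1 | 000[#]_10   read # → write #, move R, go to q1
q1 | 000#[_]10   read _ → write 0, move R, go to q1
q1 | 000#0[1]0   read 1 → write _, move L, go to q1
q1 | 000#[0]_0
Cell 4 holds _ when M halts.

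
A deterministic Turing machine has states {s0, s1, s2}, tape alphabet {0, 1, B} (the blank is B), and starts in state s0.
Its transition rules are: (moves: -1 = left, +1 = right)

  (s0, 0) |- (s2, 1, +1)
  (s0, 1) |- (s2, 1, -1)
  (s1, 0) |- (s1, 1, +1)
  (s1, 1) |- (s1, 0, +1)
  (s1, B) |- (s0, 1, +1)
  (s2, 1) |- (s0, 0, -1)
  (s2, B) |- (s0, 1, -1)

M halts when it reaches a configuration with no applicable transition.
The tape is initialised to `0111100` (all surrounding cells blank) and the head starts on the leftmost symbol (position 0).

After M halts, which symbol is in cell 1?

s0 | BB[0]111100   read 0 → write 1, move +1, go to s2
s2 | BB1[1]11100   read 1 → write 0, move -1, go to s0
s0 | BB[1]011100   read 1 → write 1, move -1, go to s2
s2 | B[B]1011100   read B → write 1, move -1, go to s0
s0 | [B]11011100
Cell 1 holds 0 when M halts.

0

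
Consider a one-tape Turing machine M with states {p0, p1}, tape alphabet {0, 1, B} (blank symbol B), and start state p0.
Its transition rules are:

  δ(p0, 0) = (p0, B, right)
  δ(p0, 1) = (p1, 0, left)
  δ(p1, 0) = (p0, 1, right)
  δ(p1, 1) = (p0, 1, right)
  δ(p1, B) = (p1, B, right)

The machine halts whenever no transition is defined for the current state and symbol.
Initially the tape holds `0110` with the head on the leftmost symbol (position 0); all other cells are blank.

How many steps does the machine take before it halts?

state=p0 head=0 tape=[0]110B   (p0,0)→(p0,B,right)
state=p0 head=1 tape=B[1]10B   (p0,1)→(p1,0,left)
state=p1 head=0 tape=[B]010B   (p1,B)→(p1,B,right)
state=p1 head=1 tape=B[0]10B   (p1,0)→(p0,1,right)
state=p0 head=2 tape=B1[1]0B   (p0,1)→(p1,0,left)
state=p1 head=1 tape=B[1]00B   (p1,1)→(p0,1,right)
state=p0 head=2 tape=B1[0]0B   (p0,0)→(p0,B,right)
state=p0 head=3 tape=B1B[0]B   (p0,0)→(p0,B,right)
state=p0 head=4 tape=B1BB[B]
M halts after 8 transitions.

8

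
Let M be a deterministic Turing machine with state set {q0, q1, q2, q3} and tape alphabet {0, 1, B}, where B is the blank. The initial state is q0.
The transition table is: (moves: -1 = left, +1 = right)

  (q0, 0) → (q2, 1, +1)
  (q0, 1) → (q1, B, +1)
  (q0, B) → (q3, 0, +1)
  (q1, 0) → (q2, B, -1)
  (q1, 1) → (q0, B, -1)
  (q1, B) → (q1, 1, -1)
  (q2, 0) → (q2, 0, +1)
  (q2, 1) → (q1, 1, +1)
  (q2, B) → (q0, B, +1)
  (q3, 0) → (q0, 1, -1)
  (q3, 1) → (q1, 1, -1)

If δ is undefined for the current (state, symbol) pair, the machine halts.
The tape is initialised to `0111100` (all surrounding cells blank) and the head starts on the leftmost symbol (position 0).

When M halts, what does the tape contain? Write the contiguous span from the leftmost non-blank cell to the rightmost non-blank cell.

0B111100

state=q0 head=0 tape=B[0]111100   (q0,0)→(q2,1,+1)
state=q2 head=1 tape=B1[1]11100   (q2,1)→(q1,1,+1)
state=q1 head=2 tape=B11[1]1100   (q1,1)→(q0,B,-1)
state=q0 head=1 tape=B1[1]B1100   (q0,1)→(q1,B,+1)
state=q1 head=2 tape=B1B[B]1100   (q1,B)→(q1,1,-1)
state=q1 head=1 tape=B1[B]11100   (q1,B)→(q1,1,-1)
state=q1 head=0 tape=B[1]111100   (q1,1)→(q0,B,-1)
state=q0 head=-1 tape=[B]B111100   (q0,B)→(q3,0,+1)
state=q3 head=0 tape=0[B]111100
The non-blank tape span at halt is 0B111100.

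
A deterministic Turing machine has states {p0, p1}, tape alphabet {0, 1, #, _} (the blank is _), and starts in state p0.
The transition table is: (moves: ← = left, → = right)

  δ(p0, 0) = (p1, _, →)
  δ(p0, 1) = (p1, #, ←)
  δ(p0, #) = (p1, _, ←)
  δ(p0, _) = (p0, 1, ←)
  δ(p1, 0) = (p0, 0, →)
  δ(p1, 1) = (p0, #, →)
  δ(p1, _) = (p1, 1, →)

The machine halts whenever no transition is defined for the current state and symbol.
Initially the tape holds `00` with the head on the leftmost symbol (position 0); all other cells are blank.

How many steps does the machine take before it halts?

22

state=p0 head=0 tape=[0]0___   (p0,0)→(p1,_,→)
state=p1 head=1 tape=_[0]___   (p1,0)→(p0,0,→)
state=p0 head=2 tape=_0[_]__   (p0,_)→(p0,1,←)
state=p0 head=1 tape=_[0]1__   (p0,0)→(p1,_,→)
state=p1 head=2 tape=__[1]__   (p1,1)→(p0,#,→)
state=p0 head=3 tape=__#[_]_   (p0,_)→(p0,1,←)
state=p0 head=2 tape=__[#]1_   (p0,#)→(p1,_,←)
state=p1 head=1 tape=_[_]_1_   (p1,_)→(p1,1,→)
state=p1 head=2 tape=_1[_]1_   (p1,_)→(p1,1,→)
state=p1 head=3 tape=_11[1]_   (p1,1)→(p0,#,→)
state=p0 head=4 tape=_11#[_]   (p0,_)→(p0,1,←)
state=p0 head=3 tape=_11[#]1   (p0,#)→(p1,_,←)
state=p1 head=2 tape=_1[1]_1   (p1,1)→(p0,#,→)
state=p0 head=3 tape=_1#[_]1   (p0,_)→(p0,1,←)
state=p0 head=2 tape=_1[#]11   (p0,#)→(p1,_,←)
state=p1 head=1 tape=_[1]_11   (p1,1)→(p0,#,→)
state=p0 head=2 tape=_#[_]11   (p0,_)→(p0,1,←)
state=p0 head=1 tape=_[#]111   (p0,#)→(p1,_,←)
state=p1 head=0 tape=[_]_111   (p1,_)→(p1,1,→)
state=p1 head=1 tape=1[_]111   (p1,_)→(p1,1,→)
state=p1 head=2 tape=11[1]11   (p1,1)→(p0,#,→)
state=p0 head=3 tape=11#[1]1   (p0,1)→(p1,#,←)
state=p1 head=2 tape=11[#]#1
M halts after 22 transitions.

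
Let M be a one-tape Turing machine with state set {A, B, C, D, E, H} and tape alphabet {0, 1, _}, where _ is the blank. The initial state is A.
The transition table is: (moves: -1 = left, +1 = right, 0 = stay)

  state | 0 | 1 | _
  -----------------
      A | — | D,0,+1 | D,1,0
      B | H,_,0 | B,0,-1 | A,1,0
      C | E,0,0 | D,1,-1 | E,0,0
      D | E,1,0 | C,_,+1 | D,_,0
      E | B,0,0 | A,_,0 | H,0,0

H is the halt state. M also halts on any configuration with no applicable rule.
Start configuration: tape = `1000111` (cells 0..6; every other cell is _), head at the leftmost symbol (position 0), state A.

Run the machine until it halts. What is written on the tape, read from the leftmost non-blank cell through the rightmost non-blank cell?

state=A head=0 tape=[1]000111   (A,1)→(D,0,+1)
state=D head=1 tape=0[0]00111   (D,0)→(E,1,0)
state=E head=1 tape=0[1]00111   (E,1)→(A,_,0)
state=A head=1 tape=0[_]00111   (A,_)→(D,1,0)
state=D head=1 tape=0[1]00111   (D,1)→(C,_,+1)
state=C head=2 tape=0_[0]0111   (C,0)→(E,0,0)
state=E head=2 tape=0_[0]0111   (E,0)→(B,0,0)
state=B head=2 tape=0_[0]0111   (B,0)→(H,_,0)
state=H head=2 tape=0_[_]0111
The non-blank tape span at halt is 0__0111.

0__0111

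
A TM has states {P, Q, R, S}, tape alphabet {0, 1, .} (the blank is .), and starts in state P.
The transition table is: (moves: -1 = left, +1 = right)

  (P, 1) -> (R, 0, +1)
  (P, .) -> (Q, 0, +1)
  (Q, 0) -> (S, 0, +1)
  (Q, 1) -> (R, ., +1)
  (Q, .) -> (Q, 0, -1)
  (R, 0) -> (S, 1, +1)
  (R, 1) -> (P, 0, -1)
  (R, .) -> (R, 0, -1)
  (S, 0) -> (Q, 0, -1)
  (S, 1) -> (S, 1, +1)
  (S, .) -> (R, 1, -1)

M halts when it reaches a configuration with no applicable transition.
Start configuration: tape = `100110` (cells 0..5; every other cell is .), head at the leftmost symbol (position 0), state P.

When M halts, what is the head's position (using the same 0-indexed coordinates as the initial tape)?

5

state=P head=0 tape=[1]00110..   (P,1)→(R,0,+1)
state=R head=1 tape=0[0]0110..   (R,0)→(S,1,+1)
state=S head=2 tape=01[0]110..   (S,0)→(Q,0,-1)
state=Q head=1 tape=0[1]0110..   (Q,1)→(R,.,+1)
state=R head=2 tape=0.[0]110..   (R,0)→(S,1,+1)
state=S head=3 tape=0.1[1]10..   (S,1)→(S,1,+1)
state=S head=4 tape=0.11[1]0..   (S,1)→(S,1,+1)
state=S head=5 tape=0.111[0]..   (S,0)→(Q,0,-1)
state=Q head=4 tape=0.11[1]0..   (Q,1)→(R,.,+1)
state=R head=5 tape=0.11.[0]..   (R,0)→(S,1,+1)
state=S head=6 tape=0.11.1[.].   (S,.)→(R,1,-1)
state=R head=5 tape=0.11.[1]1.   (R,1)→(P,0,-1)
state=P head=4 tape=0.11[.]01.   (P,.)→(Q,0,+1)
state=Q head=5 tape=0.110[0]1.   (Q,0)→(S,0,+1)
state=S head=6 tape=0.1100[1].   (S,1)→(S,1,+1)
state=S head=7 tape=0.11001[.]   (S,.)→(R,1,-1)
state=R head=6 tape=0.1100[1]1   (R,1)→(P,0,-1)
state=P head=5 tape=0.110[0]01
At halt the head is at cell 5.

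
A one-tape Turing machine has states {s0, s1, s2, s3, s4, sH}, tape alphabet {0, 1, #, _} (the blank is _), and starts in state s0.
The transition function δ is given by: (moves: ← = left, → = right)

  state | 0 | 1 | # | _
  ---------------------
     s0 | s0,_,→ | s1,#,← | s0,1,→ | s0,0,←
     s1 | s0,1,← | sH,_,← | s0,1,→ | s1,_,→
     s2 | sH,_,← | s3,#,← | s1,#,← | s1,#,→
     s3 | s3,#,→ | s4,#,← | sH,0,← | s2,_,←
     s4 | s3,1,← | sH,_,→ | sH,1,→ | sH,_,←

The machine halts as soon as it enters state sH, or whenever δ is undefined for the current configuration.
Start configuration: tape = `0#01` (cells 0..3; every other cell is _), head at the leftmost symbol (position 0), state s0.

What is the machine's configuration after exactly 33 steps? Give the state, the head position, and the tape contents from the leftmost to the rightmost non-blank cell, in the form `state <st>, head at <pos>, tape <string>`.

state s1, head at 3, tape 1_#0000

state=s0 head=0 tape=[0]#01____   (s0,0)→(s0,_,→)
state=s0 head=1 tape=_[#]01____   (s0,#)→(s0,1,→)
state=s0 head=2 tape=_1[0]1____   (s0,0)→(s0,_,→)
state=s0 head=3 tape=_1_[1]____   (s0,1)→(s1,#,←)
state=s1 head=2 tape=_1[_]#____   (s1,_)→(s1,_,→)
state=s1 head=3 tape=_1_[#]____   (s1,#)→(s0,1,→)
state=s0 head=4 tape=_1_1[_]___   (s0,_)→(s0,0,←)
state=s0 head=3 tape=_1_[1]0___   (s0,1)→(s1,#,←)
state=s1 head=2 tape=_1[_]#0___   (s1,_)→(s1,_,→)
state=s1 head=3 tape=_1_[#]0___   (s1,#)→(s0,1,→)
state=s0 head=4 tape=_1_1[0]___   (s0,0)→(s0,_,→)
state=s0 head=5 tape=_1_1_[_]__   (s0,_)→(s0,0,←)
state=s0 head=4 tape=_1_1[_]0__   (s0,_)→(s0,0,←)
state=s0 head=3 tape=_1_[1]00__   (s0,1)→(s1,#,←)
state=s1 head=2 tape=_1[_]#00__   (s1,_)→(s1,_,→)
state=s1 head=3 tape=_1_[#]00__   (s1,#)→(s0,1,→)
state=s0 head=4 tape=_1_1[0]0__   (s0,0)→(s0,_,→)
state=s0 head=5 tape=_1_1_[0]__   (s0,0)→(s0,_,→)
state=s0 head=6 tape=_1_1__[_]_   (s0,_)→(s0,0,←)
state=s0 head=5 tape=_1_1_[_]0_   (s0,_)→(s0,0,←)
state=s0 head=4 tape=_1_1[_]00_   (s0,_)→(s0,0,←)
state=s0 head=3 tape=_1_[1]000_   (s0,1)→(s1,#,←)
state=s1 head=2 tape=_1[_]#000_   (s1,_)→(s1,_,→)
state=s1 head=3 tape=_1_[#]000_   (s1,#)→(s0,1,→)
state=s0 head=4 tape=_1_1[0]00_   (s0,0)→(s0,_,→)
state=s0 head=5 tape=_1_1_[0]0_   (s0,0)→(s0,_,→)
state=s0 head=6 tape=_1_1__[0]_   (s0,0)→(s0,_,→)
state=s0 head=7 tape=_1_1___[_]   (s0,_)→(s0,0,←)
state=s0 head=6 tape=_1_1__[_]0   (s0,_)→(s0,0,←)
state=s0 head=5 tape=_1_1_[_]00   (s0,_)→(s0,0,←)
state=s0 head=4 tape=_1_1[_]000   (s0,_)→(s0,0,←)
state=s0 head=3 tape=_1_[1]0000   (s0,1)→(s1,#,←)
state=s1 head=2 tape=_1[_]#0000   (s1,_)→(s1,_,→)
state=s1 head=3 tape=_1_[#]0000
After 33 steps: state s1, head at 3, tape 1_#0000.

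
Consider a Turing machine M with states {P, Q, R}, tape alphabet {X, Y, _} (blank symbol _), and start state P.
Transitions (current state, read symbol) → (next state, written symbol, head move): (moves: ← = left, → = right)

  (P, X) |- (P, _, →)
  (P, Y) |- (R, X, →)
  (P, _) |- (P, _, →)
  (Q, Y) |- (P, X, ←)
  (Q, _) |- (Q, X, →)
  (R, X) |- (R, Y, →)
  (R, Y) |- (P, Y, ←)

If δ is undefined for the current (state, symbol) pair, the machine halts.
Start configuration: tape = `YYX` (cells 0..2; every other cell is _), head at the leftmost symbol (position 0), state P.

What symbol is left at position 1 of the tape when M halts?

X

state=P head=0 tape=[Y]YX_   (P,Y)→(R,X,→)
state=R head=1 tape=X[Y]X_   (R,Y)→(P,Y,←)
state=P head=0 tape=[X]YX_   (P,X)→(P,_,→)
state=P head=1 tape=_[Y]X_   (P,Y)→(R,X,→)
state=R head=2 tape=_X[X]_   (R,X)→(R,Y,→)
state=R head=3 tape=_XY[_]
Cell 1 holds X when M halts.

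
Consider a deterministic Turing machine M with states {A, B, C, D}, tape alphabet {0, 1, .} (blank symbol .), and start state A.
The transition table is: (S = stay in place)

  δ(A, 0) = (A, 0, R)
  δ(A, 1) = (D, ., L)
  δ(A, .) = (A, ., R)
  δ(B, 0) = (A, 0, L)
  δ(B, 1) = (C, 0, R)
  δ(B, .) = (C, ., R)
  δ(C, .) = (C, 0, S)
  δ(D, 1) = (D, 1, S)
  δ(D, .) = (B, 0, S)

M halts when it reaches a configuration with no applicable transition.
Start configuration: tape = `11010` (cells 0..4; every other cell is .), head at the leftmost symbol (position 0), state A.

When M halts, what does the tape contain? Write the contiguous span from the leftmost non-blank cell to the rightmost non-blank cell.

state=A head=0 tape=..[1]1010   (A,1)→(D,.,L)
state=D head=-1 tape=.[.].1010   (D,.)→(B,0,S)
state=B head=-1 tape=.[0].1010   (B,0)→(A,0,L)
state=A head=-2 tape=[.]0.1010   (A,.)→(A,.,R)
state=A head=-1 tape=.[0].1010   (A,0)→(A,0,R)
state=A head=0 tape=.0[.]1010   (A,.)→(A,.,R)
state=A head=1 tape=.0.[1]010   (A,1)→(D,.,L)
state=D head=0 tape=.0[.].010   (D,.)→(B,0,S)
state=B head=0 tape=.0[0].010   (B,0)→(A,0,L)
state=A head=-1 tape=.[0]0.010   (A,0)→(A,0,R)
state=A head=0 tape=.0[0].010   (A,0)→(A,0,R)
state=A head=1 tape=.00[.]010   (A,.)→(A,.,R)
state=A head=2 tape=.00.[0]10   (A,0)→(A,0,R)
state=A head=3 tape=.00.0[1]0   (A,1)→(D,.,L)
state=D head=2 tape=.00.[0].0
The non-blank tape span at halt is 00.0.0.

00.0.0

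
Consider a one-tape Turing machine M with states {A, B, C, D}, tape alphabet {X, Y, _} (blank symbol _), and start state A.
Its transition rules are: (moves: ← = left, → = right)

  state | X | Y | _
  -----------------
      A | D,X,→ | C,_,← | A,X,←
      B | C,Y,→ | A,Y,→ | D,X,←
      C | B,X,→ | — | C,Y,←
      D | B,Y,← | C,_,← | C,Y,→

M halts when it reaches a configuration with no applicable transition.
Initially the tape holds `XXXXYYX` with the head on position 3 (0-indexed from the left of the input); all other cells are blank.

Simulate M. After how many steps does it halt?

A | XXX[X]YYX   read X → write X, move →, go to D
D | XXXX[Y]YX   read Y → write _, move ←, go to C
C | XXX[X]_YX   read X → write X, move →, go to B
B | XXXX[_]YX   read _ → write X, move ←, go to D
D | XXX[X]XYX   read X → write Y, move ←, go to B
B | XX[X]YXYX   read X → write Y, move →, go to C
C | XXY[Y]XYX
M halts after 6 transitions.

6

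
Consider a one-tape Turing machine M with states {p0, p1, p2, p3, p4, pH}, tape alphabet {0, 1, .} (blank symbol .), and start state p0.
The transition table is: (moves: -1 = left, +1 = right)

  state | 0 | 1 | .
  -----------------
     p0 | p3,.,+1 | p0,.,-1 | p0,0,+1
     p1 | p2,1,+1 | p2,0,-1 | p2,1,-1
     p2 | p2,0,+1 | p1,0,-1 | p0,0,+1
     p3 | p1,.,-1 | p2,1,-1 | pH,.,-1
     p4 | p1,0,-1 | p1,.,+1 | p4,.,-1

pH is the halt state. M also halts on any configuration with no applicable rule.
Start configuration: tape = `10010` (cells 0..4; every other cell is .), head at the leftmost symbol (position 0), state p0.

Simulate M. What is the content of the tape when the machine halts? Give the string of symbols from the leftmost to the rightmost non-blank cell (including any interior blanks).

state=p0 head=0 tape=.[1]0010   (p0,1)→(p0,.,-1)
state=p0 head=-1 tape=[.].0010   (p0,.)→(p0,0,+1)
state=p0 head=0 tape=0[.]0010   (p0,.)→(p0,0,+1)
state=p0 head=1 tape=00[0]010   (p0,0)→(p3,.,+1)
state=p3 head=2 tape=00.[0]10   (p3,0)→(p1,.,-1)
state=p1 head=1 tape=00[.].10   (p1,.)→(p2,1,-1)
state=p2 head=0 tape=0[0]1.10   (p2,0)→(p2,0,+1)
state=p2 head=1 tape=00[1].10   (p2,1)→(p1,0,-1)
state=p1 head=0 tape=0[0]0.10   (p1,0)→(p2,1,+1)
state=p2 head=1 tape=01[0].10   (p2,0)→(p2,0,+1)
state=p2 head=2 tape=010[.]10   (p2,.)→(p0,0,+1)
state=p0 head=3 tape=0100[1]0   (p0,1)→(p0,.,-1)
state=p0 head=2 tape=010[0].0   (p0,0)→(p3,.,+1)
state=p3 head=3 tape=010.[.]0   (p3,.)→(pH,.,-1)
state=pH head=2 tape=010[.].0
The non-blank tape span at halt is 010..0.

010..0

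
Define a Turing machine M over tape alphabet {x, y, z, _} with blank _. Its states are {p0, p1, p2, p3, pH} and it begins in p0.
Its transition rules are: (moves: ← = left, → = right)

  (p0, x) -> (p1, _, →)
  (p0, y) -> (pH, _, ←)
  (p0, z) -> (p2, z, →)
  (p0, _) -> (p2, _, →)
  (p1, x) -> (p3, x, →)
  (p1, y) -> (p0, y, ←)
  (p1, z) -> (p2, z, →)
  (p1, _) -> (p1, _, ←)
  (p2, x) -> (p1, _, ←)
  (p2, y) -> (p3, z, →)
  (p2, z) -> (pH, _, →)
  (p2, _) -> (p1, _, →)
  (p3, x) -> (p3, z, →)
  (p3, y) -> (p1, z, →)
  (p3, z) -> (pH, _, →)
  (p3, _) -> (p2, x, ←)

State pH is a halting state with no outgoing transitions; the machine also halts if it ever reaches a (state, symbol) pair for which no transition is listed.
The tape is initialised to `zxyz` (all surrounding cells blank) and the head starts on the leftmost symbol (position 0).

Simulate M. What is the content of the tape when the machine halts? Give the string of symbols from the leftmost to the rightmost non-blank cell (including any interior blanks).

z_z

p0 | [z]xyz_   read z → write z, move →, go to p2
p2 | z[x]yz_   read x → write _, move ←, go to p1
p1 | [z]_yz_   read z → write z, move →, go to p2
p2 | z[_]yz_   read _ → write _, move →, go to p1
p1 | z_[y]z_   read y → write y, move ←, go to p0
p0 | z[_]yz_   read _ → write _, move →, go to p2
p2 | z_[y]z_   read y → write z, move →, go to p3
p3 | z_z[z]_   read z → write _, move →, go to pH
pH | z_z_[_]
The non-blank tape span at halt is z_z.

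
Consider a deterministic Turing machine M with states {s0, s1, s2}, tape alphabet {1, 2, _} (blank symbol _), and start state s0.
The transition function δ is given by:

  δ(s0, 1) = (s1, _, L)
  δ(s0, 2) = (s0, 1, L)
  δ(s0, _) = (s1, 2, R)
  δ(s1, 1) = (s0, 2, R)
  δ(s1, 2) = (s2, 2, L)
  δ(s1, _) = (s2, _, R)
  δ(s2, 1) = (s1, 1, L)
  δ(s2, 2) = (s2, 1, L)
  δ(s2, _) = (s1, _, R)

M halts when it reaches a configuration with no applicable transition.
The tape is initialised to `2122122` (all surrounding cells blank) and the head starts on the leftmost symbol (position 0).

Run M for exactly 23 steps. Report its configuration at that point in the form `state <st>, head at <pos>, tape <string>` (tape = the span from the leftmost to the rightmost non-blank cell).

state s2, head at -3, tape 22___22122

s0 | ___[2]122122   read 2 → write 1, move L, go to s0
s0 | __[_]1122122   read _ → write 2, move R, go to s1
s1 | __2[1]122122   read 1 → write 2, move R, go to s0
s0 | __22[1]22122   read 1 → write _, move L, go to s1
s1 | __2[2]_22122   read 2 → write 2, move L, go to s2
s2 | __[2]2_22122   read 2 → write 1, move L, go to s2
s2 | _[_]12_22122   read _ → write _, move R, go to s1
s1 | __[1]2_22122   read 1 → write 2, move R, go to s0
s0 | __2[2]_22122   read 2 → write 1, move L, go to s0
s0 | __[2]1_22122   read 2 → write 1, move L, go to s0
s0 | _[_]11_22122   read _ → write 2, move R, go to s1
s1 | _2[1]1_22122   read 1 → write 2, move R, go to s0
s0 | _22[1]_22122   read 1 → write _, move L, go to s1
s1 | _2[2]__22122   read 2 → write 2, move L, go to s2
s2 | _[2]2__22122   read 2 → write 1, move L, go to s2
s2 | [_]12__22122   read _ → write _, move R, go to s1
s1 | _[1]2__22122   read 1 → write 2, move R, go to s0
s0 | _2[2]__22122   read 2 → write 1, move L, go to s0
s0 | _[2]1__22122   read 2 → write 1, move L, go to s0
s0 | [_]11__22122   read _ → write 2, move R, go to s1
s1 | 2[1]1__22122   read 1 → write 2, move R, go to s0
s0 | 22[1]__22122   read 1 → write _, move L, go to s1
s1 | 2[2]___22122   read 2 → write 2, move L, go to s2
s2 | [2]2___22122
After 23 steps: state s2, head at -3, tape 22___22122.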